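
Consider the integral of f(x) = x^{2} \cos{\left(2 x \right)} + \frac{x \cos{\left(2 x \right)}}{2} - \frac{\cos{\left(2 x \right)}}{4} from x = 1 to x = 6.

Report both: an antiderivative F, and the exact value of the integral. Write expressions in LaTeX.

Antiderivative: F(x) = \frac{x^{2} \sin{\left(2 x \right)}}{2} + \frac{x \sin{\left(2 x \right)}}{4} + \frac{x \cos{\left(2 x \right)}}{2} - \frac{3 \sin{\left(2 x \right)}}{8} + \frac{\cos{\left(2 x \right)}}{8}; value = \frac{153 \sin{\left(12 \right)}}{8} - \frac{3 \sin{\left(2 \right)}}{8} - \frac{5 \cos{\left(2 \right)}}{8} + \frac{25 \cos{\left(12 \right)}}{8}

The integrand splits into summands that can be handled one at a time.
F(x) = \frac{x^{2} \sin{\left(2 x \right)}}{2} + \frac{x \sin{\left(2 x \right)}}{4} + \frac{x \cos{\left(2 x \right)}}{2} - \frac{3 \sin{\left(2 x \right)}}{8} + \frac{\cos{\left(2 x \right)}}{8} is an antiderivative of f.
Check: d/dx[\frac{x^{2} \sin{\left(2 x \right)}}{2} + \frac{x \sin{\left(2 x \right)}}{4} + \frac{x \cos{\left(2 x \right)}}{2} - \frac{3 \sin{\left(2 x \right)}}{8} + \frac{\cos{\left(2 x \right)}}{8}] = x^{2} \cos{\left(2 x \right)} + \frac{x \cos{\left(2 x \right)}}{2} - \frac{\cos{\left(2 x \right)}}{4} = f(x).
F(6) = \frac{153 \sin{\left(12 \right)}}{8} + \frac{25 \cos{\left(12 \right)}}{8}; F(1) = \frac{5 \cos{\left(2 \right)}}{8} + \frac{3 \sin{\left(2 \right)}}{8}.
Integral = F(6) - F(1) = \frac{153 \sin{\left(12 \right)}}{8} - \frac{3 \sin{\left(2 \right)}}{8} - \frac{5 \cos{\left(2 \right)}}{8} + \frac{25 \cos{\left(12 \right)}}{8}.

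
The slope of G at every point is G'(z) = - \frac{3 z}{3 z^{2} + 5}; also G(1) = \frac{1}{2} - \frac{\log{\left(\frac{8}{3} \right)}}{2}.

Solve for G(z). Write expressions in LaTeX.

G(z) = \frac{1}{2} - \frac{\log{\left(z^{2} + \frac{5}{3} \right)}}{2}

G'(z) matches the chain-rule pattern g'(h)*h' with inner function h(z) = z^{2} + \frac{5}{3}; substituting u = h(z) collapses the integral.
A general antiderivative is - \frac{\log{\left(z^{2} + \frac{5}{3} \right)}}{2} + C.
The condition gives C = \frac{1}{2} - \frac{\log{\left(\frac{8}{3} \right)}}{2} - (- \frac{\log{\left(\frac{8}{3} \right)}}{2}) = \frac{1}{2}.
So G(z) = \frac{1}{2} - \frac{\log{\left(z^{2} + \frac{5}{3} \right)}}{2}.
Check: d/dz[\frac{1}{2} - \frac{\log{\left(z^{2} + \frac{5}{3} \right)}}{2}] = - \frac{3 z}{3 z^{2} + 5} = G'(z).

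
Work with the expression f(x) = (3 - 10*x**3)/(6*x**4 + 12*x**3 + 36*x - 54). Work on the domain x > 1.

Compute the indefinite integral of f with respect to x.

F(x) = (-7*log(x - 1) - 91*log(x + 3) - 31*log(x**2 + 3) + 18*sqrt(3)*atan(sqrt(3)*x/3))/96 + C

The denominator factors as 6*(x - 1)*(x + 3)*(x**2 + 3); partial fractions split f into directly integrable pieces: -(31*x - 27)/(48*(x**2 + 3)) - 91/(96*(x + 3)) - 7/(96*(x - 1)).
Check: d/dx[(-7*log(x - 1) - 91*log(x + 3) - 31*log(x**2 + 3) + 18*sqrt(3)*atan(sqrt(3)*x/3))/96] = (3 - 10*x**3)/(6*x**4 + 12*x**3 + 36*x - 54) = f(x).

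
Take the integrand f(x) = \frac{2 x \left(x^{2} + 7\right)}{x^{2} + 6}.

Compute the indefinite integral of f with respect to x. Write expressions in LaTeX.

A candidate is checked by its d/dx: the result must match f(x).
Check: d/dx[\frac{2 x^{2} + 2 \log{\left(x^{2} + 6 \right)} - 5}{2}] = \frac{2 x^{3} + 14 x}{x^{2} + 6}, which equals f(x).

F(x) = \frac{2 x^{2} + 2 \log{\left(x^{2} + 6 \right)} - 5}{2} + C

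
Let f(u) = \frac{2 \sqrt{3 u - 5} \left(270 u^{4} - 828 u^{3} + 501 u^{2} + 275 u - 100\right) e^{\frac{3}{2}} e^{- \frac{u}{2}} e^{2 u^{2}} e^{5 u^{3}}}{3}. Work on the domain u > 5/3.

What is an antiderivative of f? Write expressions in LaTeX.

Recognize the product-rule pattern: f = v'r + vr' with v = \frac{4 \left(3 u - 5\right)^{\frac{5}{2}}}{3}, r = e^{5 u^{3} + 2 u^{2} - \frac{u}{2} + \frac{3}{2}}, so integration by parts undoes it.
Check: d/du[\frac{4 \left(3 u - 5\right)^{\frac{5}{2}} e^{5 u^{3} + 2 u^{2} - \frac{u}{2} + \frac{3}{2}}}{3}] = 180 u^{4} \sqrt{3 u - 5} e^{\frac{3}{2}} e^{- \frac{u}{2}} e^{2 u^{2}} e^{5 u^{3}} - 552 u^{3} \sqrt{3 u - 5} e^{\frac{3}{2}} e^{- \frac{u}{2}} e^{2 u^{2}} e^{5 u^{3}} + 334 u^{2} \sqrt{3 u - 5} e^{\frac{3}{2}} e^{- \frac{u}{2}} e^{2 u^{2}} e^{5 u^{3}} + \frac{550 u \sqrt{3 u - 5} e^{\frac{3}{2}} e^{- \frac{u}{2}} e^{2 u^{2}} e^{5 u^{3}}}{3} - \frac{200 \sqrt{3 u - 5} e^{\frac{3}{2}} e^{- \frac{u}{2}} e^{2 u^{2}} e^{5 u^{3}}}{3}, which equals f(u).

An antiderivative is F(u) = \frac{4 \left(3 u - 5\right)^{\frac{5}{2}} e^{5 u^{3} + 2 u^{2} - \frac{u}{2} + \frac{3}{2}}}{3}.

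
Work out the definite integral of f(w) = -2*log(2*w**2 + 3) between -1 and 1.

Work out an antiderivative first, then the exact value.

Antiderivative: F(w) = 2*(-w*log(2*w**2 + 3) + 2*w - sqrt(6)*atan(sqrt(6)*w/3)); value = -4*sqrt(6)*atan(sqrt(6)/3) - 4*log(5) + 8

A candidate is checked by its d/dw: the result must match f(w).
F(w) = 2*(-w*log(2*w**2 + 3) + 2*w - sqrt(6)*atan(sqrt(6)*w/3)) is an antiderivative of f.
Check: d/dw[2*(-w*log(2*w**2 + 3) + 2*w - sqrt(6)*atan(sqrt(6)*w/3))] = -2*log(2*w**2 + 3) = f(w).
F(1) = -2*sqrt(6)*atan(sqrt(6)/3) - 2*log(5) + 4; F(-1) = -4 + 2*log(5) + 2*sqrt(6)*atan(sqrt(6)/3).
Integral = F(1) - F(-1) = -4*sqrt(6)*atan(sqrt(6)/3) - 4*log(5) + 8.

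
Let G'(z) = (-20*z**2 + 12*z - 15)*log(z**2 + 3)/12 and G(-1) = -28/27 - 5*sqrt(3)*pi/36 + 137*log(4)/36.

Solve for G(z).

A candidate passes only if d/dz[G] lands on the given G'(z) exactly.
A general antiderivative is 10*z**3/27 - z**2/2 - 5*z/6 + (-5*z**3/9 + z**2/2 - 5*z/4)*log(z**2 + 3) + 3*log(z**2 + 3)/2 + 5*sqrt(3)*atan(sqrt(3)*z/3)/6 + C.
The condition gives C = -28/27 - 5*sqrt(3)*pi/36 + 137*log(4)/36 - (-5*sqrt(3)*pi/36 - 1/27 + 137*log(4)/36) = -1.
So G(z) = 10*z**3/27 - z**2/2 - 5*z/6 + (-5*z**3/9 + z**2/2 - 5*z/4)*log(z**2 + 3) + 3*log(z**2 + 3)/2 + 5*sqrt(3)*atan(sqrt(3)*z/3)/6 - 1.
Check: d/dz[10*z**3/27 - z**2/2 - 5*z/6 + (-5*z**3/9 + z**2/2 - 5*z/4)*log(z**2 + 3) + 3*log(z**2 + 3)/2 + 5*sqrt(3)*atan(sqrt(3)*z/3)/6 - 1] = -5*z**2*log(z**2 + 3)/3 + z*log(z**2 + 3) - 5*log(z**2 + 3)/4, which equals G'(z).

G(z) = 10*z**3/27 - z**2/2 - 5*z/6 + (-5*z**3/9 + z**2/2 - 5*z/4)*log(z**2 + 3) + 3*log(z**2 + 3)/2 + 5*sqrt(3)*atan(sqrt(3)*z/3)/6 - 1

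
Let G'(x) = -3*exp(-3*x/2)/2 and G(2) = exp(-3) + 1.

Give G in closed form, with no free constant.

G(x) = 1 + exp(-3*x/2)

Check a candidate G(x) by differentiating: d/dx[G] must match the given G'(x).
A general antiderivative is exp(-3*x/2) + C.
The condition gives C = exp(-3) + 1 - (exp(-3)) = 1.
So G(x) = 1 + exp(-3*x/2).
Check: d/dx[1 + exp(-3*x/2)] = -3*exp(-3*x/2)/2 = G'(x).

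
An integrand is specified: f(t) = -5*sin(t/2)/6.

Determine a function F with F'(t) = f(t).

Check any antiderivative F(t) by computing F'(t) and comparing it with f(t).
Check: d/dt[5*cos(t/2)/3] = -5*sin(t/2)/6 = f(t).

An antiderivative is F(t) = 5*cos(t/2)/3.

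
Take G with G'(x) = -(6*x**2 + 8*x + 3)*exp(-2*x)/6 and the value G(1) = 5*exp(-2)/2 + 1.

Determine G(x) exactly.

G(x) = x**2*exp(-2*x)/2 + 7*x*exp(-2*x)/6 + 1 + 5*exp(-2*x)/6

Recognize the product-rule pattern: G'(x) = u'v + uv' with u = x**2/2 + 7*x/6 + 5/6, v = exp(-2*x), so integration by parts undoes it.
A general antiderivative is (3*x**2 + 7*x + 5)*exp(-2*x)/6 + C.
The condition gives C = 5*exp(-2)/2 + 1 - (5*exp(-2)/2) = 1.
So G(x) = x**2*exp(-2*x)/2 + 7*x*exp(-2*x)/6 + 1 + 5*exp(-2*x)/6.
Check: d/dx[x**2*exp(-2*x)/2 + 7*x*exp(-2*x)/6 + 1 + 5*exp(-2*x)/6] = (-6*x**2 - 8*x - 3)*exp(-2*x)/6, which equals G'(x).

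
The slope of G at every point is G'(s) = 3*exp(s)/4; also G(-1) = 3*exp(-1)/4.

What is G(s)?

Differentiate the proposed G(s) back; it has to land on the given G'(s).
A general antiderivative is 3*exp(s)/4 + C.
The condition gives C = 3*exp(-1)/4 - (3*exp(-1)/4) = 0.
So G(s) = 3*exp(s)/4.
Check: d/ds[3*exp(s)/4] = 3*exp(s)/4 = G'(s).

G(s) = 3*exp(s)/4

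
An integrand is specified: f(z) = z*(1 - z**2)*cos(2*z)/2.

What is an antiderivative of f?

Since d/dz undoes antidifferentiation here, F'(z) = f(z) is required of F(z).
Check: d/dz[(-4*z**3*sin(2*z) - 6*z**2*cos(2*z) + 10*z*sin(2*z) + 5*cos(2*z))/16] = -z**3*cos(2*z)/2 + z*cos(2*z)/2, which equals f(z).

An antiderivative is F(z) = (-4*z**3*sin(2*z) - 6*z**2*cos(2*z) + 10*z*sin(2*z) + 5*cos(2*z))/16.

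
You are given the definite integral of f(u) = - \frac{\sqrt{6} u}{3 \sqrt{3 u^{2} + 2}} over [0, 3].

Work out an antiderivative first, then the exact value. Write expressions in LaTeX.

f matches the chain-rule pattern g'(h)*h' with inner function h(u) = \frac{u^{2}}{2} + \frac{1}{3}; substituting w = h(u) collapses the integral.
F(u) = - \frac{\sqrt{6} \sqrt{3 u^{2} + 2}}{9} is an antiderivative of f.
Check: d/du[- \frac{\sqrt{6} \sqrt{3 u^{2} + 2}}{9}] = - \frac{\sqrt{6} u}{3 \sqrt{3 u^{2} + 2}} = f(u).
F(3) = - \frac{\sqrt{174}}{9}; F(0) = - \frac{2 \sqrt{3}}{9}.
Integral = F(3) - F(0) = - \frac{\sqrt{174}}{9} + \frac{2 \sqrt{3}}{9}.

Antiderivative: F(u) = - \frac{\sqrt{6} \sqrt{3 u^{2} + 2}}{9}; value = - \frac{\sqrt{174}}{9} + \frac{2 \sqrt{3}}{9}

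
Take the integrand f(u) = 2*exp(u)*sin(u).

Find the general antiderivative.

F(u) = exp(u)*sin(u) - exp(u)*cos(u) + C

For F(u) to be correct the identity F'(u) - f(u) = 0 must hold.
Check: d/du[exp(u)*sin(u) - exp(u)*cos(u)] = 2*exp(u)*sin(u) = f(u).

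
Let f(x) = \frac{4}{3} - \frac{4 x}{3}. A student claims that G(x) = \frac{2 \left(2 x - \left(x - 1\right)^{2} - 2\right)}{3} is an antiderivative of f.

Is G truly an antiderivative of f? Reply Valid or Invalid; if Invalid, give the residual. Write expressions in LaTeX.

Invalid: d/dx[G] - f = \frac{4}{3}, which is not 0.

d/dx[G] = \frac{8}{3} - \frac{4 x}{3}
d/dx[G] - f(x) = \frac{4}{3} != 0.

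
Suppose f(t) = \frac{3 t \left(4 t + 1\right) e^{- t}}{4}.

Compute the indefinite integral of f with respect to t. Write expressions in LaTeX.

F(t) = \frac{3 \left(- 4 t^{2} - 9 t - 9\right) e^{- t}}{4} + C

f has the shape u'v + uv' for u = - 3 t^{2} - \frac{27 t}{4} - \frac{27}{4} and v = e^{- t} — it is the derivative of the product u*v.
Check: d/dt[\frac{3 \left(- 4 t^{2} - 9 t - 9\right) e^{- t}}{4}] = \frac{\left(12 t^{2} + 3 t\right) e^{- t}}{4}, which equals f(t).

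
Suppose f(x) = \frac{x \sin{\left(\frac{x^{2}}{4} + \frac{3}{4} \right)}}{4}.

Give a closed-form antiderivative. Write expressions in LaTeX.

f matches the chain-rule pattern g'(h)*h' with inner function h(x) = \frac{x^{2}}{4} + \frac{3}{4}; substituting u = h(x) collapses the integral.
Check: d/dx[- \frac{\cos{\left(\frac{x^{2}}{4} + \frac{3}{4} \right)}}{2}] = \frac{x \sin{\left(\frac{x^{2}}{4} + \frac{3}{4} \right)}}{4} = f(x).

An antiderivative is F(x) = - \frac{\cos{\left(\frac{x^{2}}{4} + \frac{3}{4} \right)}}{2}.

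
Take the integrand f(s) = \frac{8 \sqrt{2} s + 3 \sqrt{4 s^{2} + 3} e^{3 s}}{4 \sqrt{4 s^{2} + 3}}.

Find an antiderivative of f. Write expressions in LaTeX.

A candidate is checked by its d/ds: the result must match f(s).
Check: d/ds[\sqrt{2 s^{2} + \frac{3}{2}} + \frac{e^{3 s}}{4}] = \frac{8 \sqrt{2} s + 3 \sqrt{4 s^{2} + 3} e^{3 s}}{4 \sqrt{4 s^{2} + 3}} = f(s).

An antiderivative is F(s) = \sqrt{2 s^{2} + \frac{3}{2}} + \frac{e^{3 s}}{4}.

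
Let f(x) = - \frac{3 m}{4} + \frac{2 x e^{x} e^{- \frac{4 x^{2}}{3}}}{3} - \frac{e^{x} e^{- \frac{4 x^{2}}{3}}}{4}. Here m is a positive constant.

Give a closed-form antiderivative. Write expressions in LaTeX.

Integrate term by term and add the pieces.
Check: d/dx[- \frac{3 m x}{4} - \frac{e^{- \frac{4 x^{2}}{3} + x}}{4}] = - \frac{3 m}{4} + \frac{2 x e^{x} e^{- \frac{4 x^{2}}{3}}}{3} - \frac{e^{x} e^{- \frac{4 x^{2}}{3}}}{4} = f(x).

An antiderivative is F(x) = - \frac{3 m x}{4} - \frac{e^{- \frac{4 x^{2}}{3} + x}}{4}.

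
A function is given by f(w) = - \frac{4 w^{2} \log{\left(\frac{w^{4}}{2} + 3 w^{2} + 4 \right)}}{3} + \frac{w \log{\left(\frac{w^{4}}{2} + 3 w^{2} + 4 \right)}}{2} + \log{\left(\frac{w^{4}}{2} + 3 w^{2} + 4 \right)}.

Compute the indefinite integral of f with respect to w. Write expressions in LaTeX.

F(w) = - \frac{4 w^{3} \log{\left(\frac{w^{4}}{2} + 3 w^{2} + 4 \right)}}{9} + \frac{16 w^{3}}{27} + \frac{w^{2} \log{\left(\frac{w^{4}}{2} + 3 w^{2} + 4 \right)}}{4} - \frac{w^{2}}{2} + w \log{\left(\frac{w^{4}}{2} + 3 w^{2} + 4 \right)} - \frac{28 w}{3} + \frac{\log{\left(w^{2} + 2 \right)}}{2} + \log{\left(w^{2} + 4 \right)} + \frac{100 \operatorname{atan}{\left(\frac{w}{2} \right)}}{9} + \frac{34 \sqrt{2} \operatorname{atan}{\left(\frac{\sqrt{2} w}{2} \right)}}{9} + C

The integrand splits into summands that can be handled one at a time.
Check: d/dw[- \frac{4 w^{3} \log{\left(\frac{w^{4}}{2} + 3 w^{2} + 4 \right)}}{9} + \frac{16 w^{3}}{27} + \frac{w^{2} \log{\left(\frac{w^{4}}{2} + 3 w^{2} + 4 \right)}}{4} - \frac{w^{2}}{2} + w \log{\left(\frac{w^{4}}{2} + 3 w^{2} + 4 \right)} - \frac{28 w}{3} + \frac{\log{\left(w^{2} + 2 \right)}}{2} + \log{\left(w^{2} + 4 \right)} + \frac{100 \operatorname{atan}{\left(\frac{w}{2} \right)}}{9} + \frac{34 \sqrt{2} \operatorname{atan}{\left(\frac{\sqrt{2} w}{2} \right)}}{9}] = - \frac{4 w^{2} \log{\left(\frac{w^{4}}{2} + 3 w^{2} + 4 \right)}}{3} + \frac{w \log{\left(\frac{w^{4}}{2} + 3 w^{2} + 4 \right)}}{2} + \log{\left(\frac{w^{4}}{2} + 3 w^{2} + 4 \right)} = f(w).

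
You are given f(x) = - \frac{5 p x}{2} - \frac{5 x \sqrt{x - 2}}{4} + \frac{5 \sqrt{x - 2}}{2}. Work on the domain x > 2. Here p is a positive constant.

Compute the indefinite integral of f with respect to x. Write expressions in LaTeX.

F(x) = - \frac{5 p x^{2}}{4} - \frac{x^{2} \sqrt{x - 2}}{2} + 2 x \sqrt{x - 2} - 2 \sqrt{x - 2} + C

Integrate term by term and add the pieces.
Check: d/dx[- \frac{5 p x^{2}}{4} - \frac{x^{2} \sqrt{x - 2}}{2} + 2 x \sqrt{x - 2} - 2 \sqrt{x - 2}] = \frac{- 10 p x \sqrt{x - 2} - 5 x^{2} + 20 x - 20}{4 \sqrt{x - 2}}, which equals f(x).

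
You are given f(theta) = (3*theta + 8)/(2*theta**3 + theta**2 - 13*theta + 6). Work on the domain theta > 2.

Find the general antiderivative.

Factor the denominator ((theta - 2)*(theta + 3)*(2*theta - 1)) and decompose: f = -38/(21*(2*theta - 1)) - 1/(35*(theta + 3)) + 14/(15*(theta - 2)); each piece integrates to a log, atan, or power term.
Check: d/dtheta[14*log(theta - 2)/15 - 19*log(theta - 1/2)/21 - log(theta + 3)/35] = (3*theta + 8)/(2*theta**3 + theta**2 - 13*theta + 6) = f(theta).

F(theta) = 14*log(theta - 2)/15 - 19*log(theta - 1/2)/21 - log(theta + 3)/35 + C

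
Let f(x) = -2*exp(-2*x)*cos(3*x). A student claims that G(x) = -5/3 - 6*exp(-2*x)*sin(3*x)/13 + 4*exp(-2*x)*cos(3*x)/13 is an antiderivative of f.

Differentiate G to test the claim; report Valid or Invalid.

d/dx[G] = -2*exp(-2*x)*cos(3*x)
This equals f(x) exactly, so the claim holds.

Valid. The derivative of G reproduces f.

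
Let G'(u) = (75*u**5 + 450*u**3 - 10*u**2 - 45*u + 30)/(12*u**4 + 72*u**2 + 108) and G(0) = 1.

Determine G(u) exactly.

G(u) = (75*u**4 + 9*u**2 + 20*u + 72)/(24*u**2 + 72)

A candidate passes only if d/du[G] lands on the given G'(u) exactly.
A general antiderivative is 5*u*(5*u**3 - u + 4/3)/(4*(2*u**2 + 6)) + C.
The condition gives C = 1 - (0) = 1.
So G(u) = (75*u**4 + 9*u**2 + 20*u + 72)/(24*u**2 + 72).
Check: d/du[(75*u**4 + 9*u**2 + 20*u + 72)/(24*u**2 + 72)] = (75*u**5 + 450*u**3 - 10*u**2 - 45*u + 30)/(12*u**4 + 72*u**2 + 108) = G'(u).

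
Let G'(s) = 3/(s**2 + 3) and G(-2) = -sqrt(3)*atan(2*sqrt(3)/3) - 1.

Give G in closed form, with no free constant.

G(s) = sqrt(3)*atan(sqrt(3)*s/3) - 1

Recover the given G'(s) by differentiating a candidate G(s); any mismatch rules it out.
A general antiderivative is sqrt(3)*atan(sqrt(3)*s/3) + C.
The condition gives C = -sqrt(3)*atan(2*sqrt(3)/3) - 1 - (-sqrt(3)*atan(2*sqrt(3)/3)) = -1.
So G(s) = sqrt(3)*atan(sqrt(3)*s/3) - 1.
Check: d/ds[sqrt(3)*atan(sqrt(3)*s/3) - 1] = 3/(s**2 + 3) = G'(s).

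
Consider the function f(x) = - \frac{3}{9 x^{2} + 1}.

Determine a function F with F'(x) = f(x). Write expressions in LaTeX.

A first test for any F(x): its x-derivative must equal f(x) identically.
Check: d/dx[- \operatorname{atan}{\left(3 x \right)}] = - \frac{3}{9 x^{2} + 1} = f(x).

An antiderivative is F(x) = - \operatorname{atan}{\left(3 x \right)}.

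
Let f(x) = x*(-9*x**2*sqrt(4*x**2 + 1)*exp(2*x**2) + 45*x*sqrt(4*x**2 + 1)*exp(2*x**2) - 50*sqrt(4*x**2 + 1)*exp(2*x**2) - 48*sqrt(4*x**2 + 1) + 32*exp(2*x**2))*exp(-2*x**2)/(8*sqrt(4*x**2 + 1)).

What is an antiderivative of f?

An antiderivative is F(x) = (-x**2*(3*x - 10)**2*exp(2*x**2) + 32*sqrt(4*x**2 + 1)*exp(2*x**2) + 48)*exp(-2*x**2)/32.

Whatever form F(x) takes, F'(x) = f(x) is non-negotiable.
Check: d/dx[(-x**2*(3*x - 10)**2*exp(2*x**2) + 32*sqrt(4*x**2 + 1)*exp(2*x**2) + 48)*exp(-2*x**2)/32] = (-9*x**3*sqrt(4*x**2 + 1)*exp(2*x**2) + 45*x**2*sqrt(4*x**2 + 1)*exp(2*x**2) - 50*x*sqrt(4*x**2 + 1)*exp(2*x**2) - 48*x*sqrt(4*x**2 + 1) + 32*x*exp(2*x**2))*exp(-2*x**2)/(8*sqrt(4*x**2 + 1)), which equals f(x).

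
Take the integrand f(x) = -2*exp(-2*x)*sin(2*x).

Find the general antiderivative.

Check any antiderivative F(x) by computing F'(x) and comparing it with f(x).
Check: d/dx[(sin(2*x) + cos(2*x))*exp(-2*x)/2] = -2*exp(-2*x)*sin(2*x) = f(x).

F(x) = (sin(2*x) + cos(2*x))*exp(-2*x)/2 + C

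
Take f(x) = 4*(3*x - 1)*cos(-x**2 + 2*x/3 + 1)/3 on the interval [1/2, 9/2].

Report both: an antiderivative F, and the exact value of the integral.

The substitution u = -x**2 + 2*x/3 + 1 works: f is exactly (dF/du)*(du/dx) for that inner function.
F(x) = -2*sin(-x**2 + 2*x/3 + 1) is an antiderivative of f.
Check: d/dx[-2*sin(-x**2 + 2*x/3 + 1)] = 4*x*cos(-x**2 + 2*x/3 + 1) - 4*cos(-x**2 + 2*x/3 + 1)/3, which equals f(x).
F(9/2) = 2*sin(65/4); F(1/2) = -2*sin(13/12).
Integral = F(9/2) - F(1/2) = 2*sin(65/4) + 2*sin(13/12).

Antiderivative: F(x) = -2*sin(-x**2 + 2*x/3 + 1); value = 2*sin(65/4) + 2*sin(13/12)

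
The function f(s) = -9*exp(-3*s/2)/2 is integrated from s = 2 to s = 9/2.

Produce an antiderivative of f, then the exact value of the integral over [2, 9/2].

Antiderivative: F(s) = 3*exp(-3*s/2); value = -3*exp(-3) + 3*exp(-27/4)

Differentiate the proposed F(s) back; it has to land on f(s) exactly.
F(s) = 3*exp(-3*s/2) is an antiderivative of f.
Check: d/ds[3*exp(-3*s/2)] = -9*exp(-3*s/2)/2 = f(s).
F(9/2) = 3*exp(-27/4); F(2) = 3*exp(-3).
Integral = F(9/2) - F(2) = -3*exp(-3) + 3*exp(-27/4).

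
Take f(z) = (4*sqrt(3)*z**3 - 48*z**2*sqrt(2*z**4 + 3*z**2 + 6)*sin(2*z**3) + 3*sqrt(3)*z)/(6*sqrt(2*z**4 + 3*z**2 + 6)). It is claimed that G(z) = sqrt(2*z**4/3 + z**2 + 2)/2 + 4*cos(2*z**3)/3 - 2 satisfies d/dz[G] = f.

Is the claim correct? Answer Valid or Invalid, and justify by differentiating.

d/dz[G] = (4*sqrt(3)*z**3 - 48*z**2*sqrt(2*z**4 + 3*z**2 + 6)*sin(2*z**3) + 3*sqrt(3)*z)/(6*sqrt(2*z**4 + 3*z**2 + 6))
This equals f(z) exactly, so the claim holds.

Valid - the claim checks out under differentiation.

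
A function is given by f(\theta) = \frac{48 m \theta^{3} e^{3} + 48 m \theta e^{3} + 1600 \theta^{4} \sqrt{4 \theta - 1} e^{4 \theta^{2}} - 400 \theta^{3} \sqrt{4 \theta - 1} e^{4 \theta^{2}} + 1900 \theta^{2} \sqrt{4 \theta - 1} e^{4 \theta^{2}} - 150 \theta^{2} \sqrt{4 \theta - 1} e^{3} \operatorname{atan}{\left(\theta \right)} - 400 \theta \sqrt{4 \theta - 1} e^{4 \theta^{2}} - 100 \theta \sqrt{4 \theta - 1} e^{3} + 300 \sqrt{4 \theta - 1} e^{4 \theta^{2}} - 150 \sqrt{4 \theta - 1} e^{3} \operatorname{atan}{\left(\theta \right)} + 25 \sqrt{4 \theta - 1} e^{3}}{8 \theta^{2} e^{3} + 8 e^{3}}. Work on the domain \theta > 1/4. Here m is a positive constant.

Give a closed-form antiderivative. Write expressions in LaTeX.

An antiderivative is F(\theta) = 3 m \theta^{2} + \frac{25 \theta \sqrt{4 \theta - 1} e^{4 \theta^{2}}}{e^{3}} - \frac{25 \theta \sqrt{4 \theta - 1} \operatorname{atan}{\left(\theta \right)}}{2} - \frac{25 \sqrt{4 \theta - 1} e^{4 \theta^{2}}}{4 e^{3}} + \frac{25 \sqrt{4 \theta - 1} \operatorname{atan}{\left(\theta \right)}}{8}.

Recover f(\theta) by differentiating a candidate F(\theta); any mismatch rules it out.
Check: d/d\theta[3 m \theta^{2} + \frac{25 \theta \sqrt{4 \theta - 1} e^{4 \theta^{2}}}{e^{3}} - \frac{25 \theta \sqrt{4 \theta - 1} \operatorname{atan}{\left(\theta \right)}}{2} - \frac{25 \sqrt{4 \theta - 1} e^{4 \theta^{2}}}{4 e^{3}} + \frac{25 \sqrt{4 \theta - 1} \operatorname{atan}{\left(\theta \right)}}{8}] = \frac{48 m \theta^{3} e^{3} + 48 m \theta e^{3} + 1600 \theta^{4} \sqrt{4 \theta - 1} e^{4 \theta^{2}} - 400 \theta^{3} \sqrt{4 \theta - 1} e^{4 \theta^{2}} + 1900 \theta^{2} \sqrt{4 \theta - 1} e^{4 \theta^{2}} - 150 \theta^{2} \sqrt{4 \theta - 1} e^{3} \operatorname{atan}{\left(\theta \right)} - 400 \theta \sqrt{4 \theta - 1} e^{4 \theta^{2}} - 100 \theta \sqrt{4 \theta - 1} e^{3} + 300 \sqrt{4 \theta - 1} e^{4 \theta^{2}} - 150 \sqrt{4 \theta - 1} e^{3} \operatorname{atan}{\left(\theta \right)} + 25 \sqrt{4 \theta - 1} e^{3}}{8 \theta^{2} e^{3} + 8 e^{3}} = f(\theta).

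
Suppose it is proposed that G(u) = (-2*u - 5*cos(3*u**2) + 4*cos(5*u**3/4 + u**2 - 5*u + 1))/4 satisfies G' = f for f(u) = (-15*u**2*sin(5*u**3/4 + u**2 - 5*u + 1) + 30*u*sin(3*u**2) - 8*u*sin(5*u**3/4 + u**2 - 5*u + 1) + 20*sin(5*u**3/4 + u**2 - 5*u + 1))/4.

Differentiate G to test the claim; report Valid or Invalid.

Invalid: d/du[G] - f = -1/2, which is not 0.

d/du[G] = -15*u**2*sin(5*u**3/4 + u**2 - 5*u + 1)/4 + 15*u*sin(3*u**2)/2 - 2*u*sin(5*u**3/4 + u**2 - 5*u + 1) + 5*sin(5*u**3/4 + u**2 - 5*u + 1) - 1/2
d/du[G] - f(u) = -1/2 != 0.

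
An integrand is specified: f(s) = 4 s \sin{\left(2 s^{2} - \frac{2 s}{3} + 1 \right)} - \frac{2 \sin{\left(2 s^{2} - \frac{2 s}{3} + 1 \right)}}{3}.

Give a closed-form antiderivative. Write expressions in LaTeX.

An antiderivative is F(s) = - \cos{\left(2 s^{2} - \frac{2 s}{3} + 1 \right)}.

f matches the chain-rule pattern g'(h)*h' with inner function h(s) = 2 s^{2} - \frac{2 s}{3} + 1; substituting u = h(s) collapses the integral.
Check: d/ds[- \cos{\left(2 s^{2} - \frac{2 s}{3} + 1 \right)}] = 4 s \sin{\left(2 s^{2} - \frac{2 s}{3} + 1 \right)} - \frac{2 \sin{\left(2 s^{2} - \frac{2 s}{3} + 1 \right)}}{3} = f(s).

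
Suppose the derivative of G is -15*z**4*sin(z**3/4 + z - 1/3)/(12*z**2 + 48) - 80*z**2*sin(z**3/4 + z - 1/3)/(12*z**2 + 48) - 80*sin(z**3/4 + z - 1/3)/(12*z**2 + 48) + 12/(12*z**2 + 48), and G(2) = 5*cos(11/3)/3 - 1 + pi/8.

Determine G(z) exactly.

G(z) = (10*cos(z**3/4 + z - 1/3) + 3*atan(z/2) - 6)/6

Integrate term by term and add the pieces.
A general antiderivative is 5*cos(z**3/4 + z - 1/3)/3 + atan(z/2)/2 + C.
The condition gives C = 5*cos(11/3)/3 - 1 + pi/8 - (5*cos(11/3)/3 + pi/8) = -1.
So G(z) = (10*cos(z**3/4 + z - 1/3) + 3*atan(z/2) - 6)/6.
Check: d/dz[(10*cos(z**3/4 + z - 1/3) + 3*atan(z/2) - 6)/6] = (-15*z**4*sin(z**3/4 + z - 1/3) - 80*z**2*sin(z**3/4 + z - 1/3) - 80*sin(z**3/4 + z - 1/3) + 12)/(12*z**2 + 48), which equals G'(z).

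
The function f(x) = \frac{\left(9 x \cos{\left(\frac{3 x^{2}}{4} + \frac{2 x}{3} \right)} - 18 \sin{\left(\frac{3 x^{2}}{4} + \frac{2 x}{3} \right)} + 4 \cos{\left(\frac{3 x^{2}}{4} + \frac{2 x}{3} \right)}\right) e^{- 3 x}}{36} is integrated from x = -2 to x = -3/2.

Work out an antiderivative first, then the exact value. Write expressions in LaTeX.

Recognize the product-rule pattern: f = u'v + uv' with u = \frac{e^{- 3 x}}{6}, v = \sin{\left(\frac{3 x^{2}}{4} + \frac{2 x}{3} \right)}, so integration by parts undoes it.
F(x) = \frac{e^{- 3 x} \sin{\left(\frac{3 x^{2}}{4} + \frac{2 x}{3} \right)}}{6} is an antiderivative of f.
Check: d/dx[\frac{e^{- 3 x} \sin{\left(\frac{3 x^{2}}{4} + \frac{2 x}{3} \right)}}{6}] = \frac{\left(9 x \cos{\left(\frac{3 x^{2}}{4} + \frac{2 x}{3} \right)} - 18 \sin{\left(\frac{3 x^{2}}{4} + \frac{2 x}{3} \right)} + 4 \cos{\left(\frac{3 x^{2}}{4} + \frac{2 x}{3} \right)}\right) e^{- 3 x}}{36} = f(x).
F(-3/2) = \frac{e^{\frac{9}{2}} \sin{\left(\frac{11}{16} \right)}}{6}; F(-2) = \frac{e^{6} \sin{\left(\frac{5}{3} \right)}}{6}.
Integral = F(-3/2) - F(-2) = - \frac{e^{6} \sin{\left(\frac{5}{3} \right)}}{6} + \frac{e^{\frac{9}{2}} \sin{\left(\frac{11}{16} \right)}}{6}.

Antiderivative: F(x) = \frac{e^{- 3 x} \sin{\left(\frac{3 x^{2}}{4} + \frac{2 x}{3} \right)}}{6}; value = - \frac{e^{6} \sin{\left(\frac{5}{3} \right)}}{6} + \frac{e^{\frac{9}{2}} \sin{\left(\frac{11}{16} \right)}}{6}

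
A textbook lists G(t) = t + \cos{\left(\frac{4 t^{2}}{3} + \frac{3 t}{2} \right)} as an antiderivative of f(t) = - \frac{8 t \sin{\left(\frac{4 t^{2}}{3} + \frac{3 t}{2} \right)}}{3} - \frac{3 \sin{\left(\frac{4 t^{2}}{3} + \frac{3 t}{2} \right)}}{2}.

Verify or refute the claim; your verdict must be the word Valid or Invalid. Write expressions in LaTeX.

d/dt[G] = - \frac{8 t \sin{\left(\frac{4 t^{2}}{3} + \frac{3 t}{2} \right)}}{3} - \frac{3 \sin{\left(\frac{4 t^{2}}{3} + \frac{3 t}{2} \right)}}{2} + 1
d/dt[G] - f(t) = 1 != 0.

Invalid: d/dt[G] - f = 1, which is not 0.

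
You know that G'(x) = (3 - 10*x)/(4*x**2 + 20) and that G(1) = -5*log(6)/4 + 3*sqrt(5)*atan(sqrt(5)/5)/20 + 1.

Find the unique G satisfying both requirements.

G(x) = (-25*log(x**2 + 5) + 3*sqrt(5)*atan(sqrt(5)*x/5) + 20)/20

A first test for any G(x): its x-derivative must equal the given G'(x).
A general antiderivative is -5*log(x**2 + 5)/4 + 3*sqrt(5)*atan(sqrt(5)*x/5)/20 + C.
The condition gives C = -5*log(6)/4 + 3*sqrt(5)*atan(sqrt(5)/5)/20 + 1 - (-5*log(6)/4 + 3*sqrt(5)*atan(sqrt(5)/5)/20) = 1.
So G(x) = (-25*log(x**2 + 5) + 3*sqrt(5)*atan(sqrt(5)*x/5) + 20)/20.
Check: d/dx[(-25*log(x**2 + 5) + 3*sqrt(5)*atan(sqrt(5)*x/5) + 20)/20] = (3 - 10*x)/(4*x**2 + 20) = G'(x).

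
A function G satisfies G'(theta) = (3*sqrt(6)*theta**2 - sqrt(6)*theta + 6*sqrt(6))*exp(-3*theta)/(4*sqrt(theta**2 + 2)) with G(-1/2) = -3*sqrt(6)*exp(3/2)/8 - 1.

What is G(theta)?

G'(theta) has the shape u'v + uv' for u = -sqrt(3*theta**2/2 + 3)/2 and v = exp(-3*theta) — it is the derivative of the product u*v.
A general antiderivative is -sqrt(3*theta**2/2 + 3)*exp(-3*theta)/2 + C.
The condition gives C = -3*sqrt(6)*exp(3/2)/8 - 1 - (-3*sqrt(6)*exp(3/2)/8) = -1.
So G(theta) = -sqrt(3*theta**2/2 + 3)*exp(-3*theta)/2 - 1.
Check: d/dtheta[-sqrt(3*theta**2/2 + 3)*exp(-3*theta)/2 - 1] = sqrt(2)*(3*sqrt(3)*theta**2 - sqrt(3)*theta + 6*sqrt(3))*exp(-3*theta)/(4*sqrt(theta**2 + 2)), which equals G'(theta).

G(theta) = -sqrt(3*theta**2/2 + 3)*exp(-3*theta)/2 - 1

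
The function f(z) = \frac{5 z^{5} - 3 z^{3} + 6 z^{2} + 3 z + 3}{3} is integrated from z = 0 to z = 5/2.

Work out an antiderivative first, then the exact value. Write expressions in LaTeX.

Since d/dz undoes antidifferentiation here, F'(z) = f(z) is required of F(z).
F(z) = \frac{z \left(10 z^{5} - 9 z^{3} + 24 z^{2} + 18 z + 36\right)}{36} is an antiderivative of f.
Check: d/dz[\frac{z \left(10 z^{5} - 9 z^{3} + 24 z^{2} + 18 z + 36\right)}{36}] = \frac{5 z^{5}}{3} - z^{3} + 2 z^{2} + z + 1, which equals f(z).
F(5/2) = \frac{85355}{1152}; F(0) = 0.
Integral = F(5/2) - F(0) = \frac{85355}{1152}.

Antiderivative: F(z) = \frac{z \left(10 z^{5} - 9 z^{3} + 24 z^{2} + 18 z + 36\right)}{36}; value = \frac{85355}{1152}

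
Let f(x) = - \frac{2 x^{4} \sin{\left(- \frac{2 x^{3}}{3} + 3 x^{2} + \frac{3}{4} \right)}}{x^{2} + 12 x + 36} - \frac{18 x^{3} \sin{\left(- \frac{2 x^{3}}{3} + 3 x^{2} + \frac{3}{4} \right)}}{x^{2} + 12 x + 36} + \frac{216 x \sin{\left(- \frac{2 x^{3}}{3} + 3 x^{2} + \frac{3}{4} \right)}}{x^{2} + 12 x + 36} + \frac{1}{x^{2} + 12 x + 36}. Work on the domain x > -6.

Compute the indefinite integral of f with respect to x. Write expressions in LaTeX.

F(x) = - \cos{\left(- \frac{2 x^{3}}{3} + 3 x^{2} + \frac{3}{4} \right)} - \frac{1}{x + 6} + C

Integrate term by term and add the pieces.
Check: d/dx[- \cos{\left(- \frac{2 x^{3}}{3} + 3 x^{2} + \frac{3}{4} \right)} - \frac{1}{x + 6}] = \frac{- 2 x^{4} \sin{\left(- \frac{2 x^{3}}{3} + 3 x^{2} + \frac{3}{4} \right)} - 18 x^{3} \sin{\left(- \frac{2 x^{3}}{3} + 3 x^{2} + \frac{3}{4} \right)} + 216 x \sin{\left(- \frac{2 x^{3}}{3} + 3 x^{2} + \frac{3}{4} \right)} + 1}{x^{2} + 12 x + 36}, which equals f(x).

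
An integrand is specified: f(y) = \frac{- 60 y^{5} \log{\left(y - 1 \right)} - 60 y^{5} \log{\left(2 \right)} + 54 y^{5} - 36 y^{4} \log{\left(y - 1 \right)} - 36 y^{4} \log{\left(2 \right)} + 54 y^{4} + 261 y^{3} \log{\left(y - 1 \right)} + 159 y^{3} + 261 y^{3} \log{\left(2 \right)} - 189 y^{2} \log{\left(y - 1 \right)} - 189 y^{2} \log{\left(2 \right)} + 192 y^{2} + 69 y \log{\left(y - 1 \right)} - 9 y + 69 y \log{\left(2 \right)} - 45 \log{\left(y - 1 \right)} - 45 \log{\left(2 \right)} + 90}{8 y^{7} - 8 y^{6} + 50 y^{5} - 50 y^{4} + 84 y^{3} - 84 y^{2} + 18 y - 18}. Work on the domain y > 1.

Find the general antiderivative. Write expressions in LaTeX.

F(y) = - \frac{3 \left(- 5 y - 4\right) \log{\left(2 y - 2 \right)}}{4 \left(\frac{y^{2}}{2} + \frac{3}{2}\right)} - \frac{3 \operatorname{atan}{\left(2 y \right)}}{2} + C

Check any antiderivative F(y) by computing F'(y) and comparing it with f(y).
Check: d/dy[- \frac{3 \left(- 5 y - 4\right) \log{\left(2 y - 2 \right)}}{4 \left(\frac{y^{2}}{2} + \frac{3}{2}\right)} - \frac{3 \operatorname{atan}{\left(2 y \right)}}{2}] = \frac{- 60 y^{5} \log{\left(y - 1 \right)} - 60 y^{5} \log{\left(2 \right)} + 54 y^{5} - 36 y^{4} \log{\left(y - 1 \right)} - 36 y^{4} \log{\left(2 \right)} + 54 y^{4} + 261 y^{3} \log{\left(y - 1 \right)} + 159 y^{3} + 261 y^{3} \log{\left(2 \right)} - 189 y^{2} \log{\left(y - 1 \right)} - 189 y^{2} \log{\left(2 \right)} + 192 y^{2} + 69 y \log{\left(y - 1 \right)} - 9 y + 69 y \log{\left(2 \right)} - 45 \log{\left(y - 1 \right)} - 45 \log{\left(2 \right)} + 90}{8 y^{7} - 8 y^{6} + 50 y^{5} - 50 y^{4} + 84 y^{3} - 84 y^{2} + 18 y - 18} = f(y).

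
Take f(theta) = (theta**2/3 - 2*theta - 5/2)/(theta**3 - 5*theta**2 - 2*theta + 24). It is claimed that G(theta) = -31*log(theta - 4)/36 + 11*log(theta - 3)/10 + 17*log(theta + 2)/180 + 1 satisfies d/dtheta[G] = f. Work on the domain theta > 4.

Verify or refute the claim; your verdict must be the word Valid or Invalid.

Valid - the claim checks out under differentiation.

d/dtheta[G] = (2*theta**2 - 12*theta - 15)/(6*theta**3 - 30*theta**2 - 12*theta + 144)
This equals f(theta) exactly, so the claim holds.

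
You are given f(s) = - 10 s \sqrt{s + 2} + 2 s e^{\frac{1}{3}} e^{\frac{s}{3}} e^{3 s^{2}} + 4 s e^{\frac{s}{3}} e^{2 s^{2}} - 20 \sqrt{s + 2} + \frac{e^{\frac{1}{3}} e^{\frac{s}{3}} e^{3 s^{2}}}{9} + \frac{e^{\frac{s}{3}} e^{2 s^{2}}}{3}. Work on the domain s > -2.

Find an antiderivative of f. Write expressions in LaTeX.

The integrand splits into summands that can be handled one at a time.
Check: d/ds[- \frac{12 s^{2} \sqrt{s + 2} + 48 s \sqrt{s + 2} + 48 \sqrt{s + 2} - e^{\frac{1}{3}} e^{\frac{s}{3}} e^{3 s^{2}} - 3 e^{\frac{s}{3}} e^{2 s^{2}}}{3}] = \frac{- 90 s^{2} + 18 s \sqrt{s + 2} e^{\frac{1}{3}} e^{\frac{s}{3}} e^{3 s^{2}} + 36 s \sqrt{s + 2} e^{\frac{s}{3}} e^{2 s^{2}} - 360 s + \sqrt{s + 2} e^{\frac{1}{3}} e^{\frac{s}{3}} e^{3 s^{2}} + 3 \sqrt{s + 2} e^{\frac{s}{3}} e^{2 s^{2}} - 360}{9 \sqrt{s + 2}}, which equals f(s).

An antiderivative is F(s) = - \frac{12 s^{2} \sqrt{s + 2} + 48 s \sqrt{s + 2} + 48 \sqrt{s + 2} - e^{\frac{1}{3}} e^{\frac{s}{3}} e^{3 s^{2}} - 3 e^{\frac{s}{3}} e^{2 s^{2}}}{3}.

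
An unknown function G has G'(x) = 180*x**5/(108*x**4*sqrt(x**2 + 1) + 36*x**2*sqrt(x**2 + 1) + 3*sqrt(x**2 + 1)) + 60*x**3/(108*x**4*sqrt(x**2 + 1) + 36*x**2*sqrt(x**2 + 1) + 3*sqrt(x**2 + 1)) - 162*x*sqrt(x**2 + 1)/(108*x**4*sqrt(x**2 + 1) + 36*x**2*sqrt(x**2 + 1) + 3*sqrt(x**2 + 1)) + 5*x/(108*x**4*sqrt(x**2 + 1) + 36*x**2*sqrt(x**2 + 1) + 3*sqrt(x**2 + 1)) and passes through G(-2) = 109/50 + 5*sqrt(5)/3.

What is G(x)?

G(x) = (60*x**2*sqrt(x**2 + 1) + 72*x**2 + 10*sqrt(x**2 + 1) + 39)/(6*(6*x**2 + 1))

The integrand splits into summands that can be handled one at a time.
A general antiderivative is 5*sqrt(x**2 + 1)/3 + 3/(4*x**2 + 2/3) + C.
The condition gives C = 109/50 + 5*sqrt(5)/3 - (9/50 + 5*sqrt(5)/3) = 2.
So G(x) = (60*x**2*sqrt(x**2 + 1) + 72*x**2 + 10*sqrt(x**2 + 1) + 39)/(6*(6*x**2 + 1)).
Check: d/dx[(60*x**2*sqrt(x**2 + 1) + 72*x**2 + 10*sqrt(x**2 + 1) + 39)/(6*(6*x**2 + 1))] = (180*x**5 + 60*x**3 - 162*x*sqrt(x**2 + 1) + 5*x)/(108*x**4*sqrt(x**2 + 1) + 36*x**2*sqrt(x**2 + 1) + 3*sqrt(x**2 + 1)), which equals G'(x).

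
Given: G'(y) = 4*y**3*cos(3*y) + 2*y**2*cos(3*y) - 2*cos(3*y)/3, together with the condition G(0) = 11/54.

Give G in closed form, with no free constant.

The integrand splits into summands that can be handled one at a time.
A general antiderivative is 4*y**3*sin(3*y)/3 + 2*y**2*sin(3*y)/3 + 4*y**2*cos(3*y)/3 - 8*y*sin(3*y)/9 + 4*y*cos(3*y)/9 - 10*sin(3*y)/27 - 8*cos(3*y)/27 + C.
The condition gives C = 11/54 - (-8/27) = 1/2.
So G(y) = 4*y**3*sin(3*y)/3 + 2*y**2*sin(3*y)/3 + 4*y**2*cos(3*y)/3 - 8*y*sin(3*y)/9 + 4*y*cos(3*y)/9 - 10*sin(3*y)/27 - 8*cos(3*y)/27 + 1/2.
Check: d/dy[4*y**3*sin(3*y)/3 + 2*y**2*sin(3*y)/3 + 4*y**2*cos(3*y)/3 - 8*y*sin(3*y)/9 + 4*y*cos(3*y)/9 - 10*sin(3*y)/27 - 8*cos(3*y)/27 + 1/2] = 4*y**3*cos(3*y) + 2*y**2*cos(3*y) - 2*cos(3*y)/3 = G'(y).

G(y) = 4*y**3*sin(3*y)/3 + 2*y**2*sin(3*y)/3 + 4*y**2*cos(3*y)/3 - 8*y*sin(3*y)/9 + 4*y*cos(3*y)/9 - 10*sin(3*y)/27 - 8*cos(3*y)/27 + 1/2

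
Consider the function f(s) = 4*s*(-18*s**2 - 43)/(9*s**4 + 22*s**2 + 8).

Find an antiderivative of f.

An antiderivative is F(s) = log(s**2/2 + 1) - 5*log(3*s**2 + 4/3).

Whatever form F(s) takes, F'(s) = f(s) is non-negotiable.
Check: d/ds[log(s**2/2 + 1) - 5*log(3*s**2 + 4/3)] = (-72*s**3 - 172*s)/(9*s**4 + 22*s**2 + 8), which equals f(s).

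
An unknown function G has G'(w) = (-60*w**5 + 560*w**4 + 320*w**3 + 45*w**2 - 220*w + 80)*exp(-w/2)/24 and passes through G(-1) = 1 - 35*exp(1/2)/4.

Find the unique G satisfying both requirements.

G(w) = 5*w**5*exp(-w/2) + 10*w**4*exp(-w/2)/3 - 15*w**2*exp(-w/2)/4 + 10*w*exp(-w/2)/3 + 1

G'(w) has the shape u'v + uv' for u = 5*w**5 + 10*w**4/3 - 15*w**2/4 + 10*w/3 and v = exp(-w/2) — it is the derivative of the product u*v.
A general antiderivative is 5*(2*w**5 + 4*w**4/3 - 3*w**2/2 + 4*w/3)*exp(-w/2)/2 + C.
The condition gives C = 1 - 35*exp(1/2)/4 - (-35*exp(1/2)/4) = 1.
So G(w) = 5*w**5*exp(-w/2) + 10*w**4*exp(-w/2)/3 - 15*w**2*exp(-w/2)/4 + 10*w*exp(-w/2)/3 + 1.
Check: d/dw[5*w**5*exp(-w/2) + 10*w**4*exp(-w/2)/3 - 15*w**2*exp(-w/2)/4 + 10*w*exp(-w/2)/3 + 1] = (-60*w**5 + 560*w**4 + 320*w**3 + 45*w**2 - 220*w + 80)*exp(-w/2)/24 = G'(w).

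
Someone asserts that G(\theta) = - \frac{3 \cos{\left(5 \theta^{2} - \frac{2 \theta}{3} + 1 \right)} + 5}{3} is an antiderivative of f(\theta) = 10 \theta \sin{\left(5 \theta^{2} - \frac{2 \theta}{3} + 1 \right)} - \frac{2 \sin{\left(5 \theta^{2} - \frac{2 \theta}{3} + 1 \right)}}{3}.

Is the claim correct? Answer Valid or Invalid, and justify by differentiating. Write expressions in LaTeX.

Valid. The derivative of G reproduces f.

d/d\theta[G] = 10 \theta \sin{\left(5 \theta^{2} - \frac{2 \theta}{3} + 1 \right)} - \frac{2 \sin{\left(5 \theta^{2} - \frac{2 \theta}{3} + 1 \right)}}{3}
This equals f(\theta) exactly, so the claim holds.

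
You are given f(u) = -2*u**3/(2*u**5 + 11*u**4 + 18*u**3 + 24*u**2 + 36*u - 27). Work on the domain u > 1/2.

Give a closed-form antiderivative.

An antiderivative is F(u) = -2*log(u - 1/2)/637 + 27*log(u + 3)/196 - 7*log(u**2 + 3)/104 + sqrt(3)*atan(sqrt(3)*u/3)/52 + 18/(28*u + 84).

The denominator factors as (u + 3)**2*(2*u - 1)*(u**2 + 3); partial fractions split f into directly integrable pieces: -(7*u - 3)/(52*(u**2 + 3)) - 4/(637*(2*u - 1)) + 27/(196*(u + 3)) - 9/(14*(u + 3)**2).
Check: d/du[-2*log(u - 1/2)/637 + 27*log(u + 3)/196 - 7*log(u**2 + 3)/104 + sqrt(3)*atan(sqrt(3)*u/3)/52 + 18/(28*u + 84)] = -2*u**3/(2*u**5 + 11*u**4 + 18*u**3 + 24*u**2 + 36*u - 27) = f(u).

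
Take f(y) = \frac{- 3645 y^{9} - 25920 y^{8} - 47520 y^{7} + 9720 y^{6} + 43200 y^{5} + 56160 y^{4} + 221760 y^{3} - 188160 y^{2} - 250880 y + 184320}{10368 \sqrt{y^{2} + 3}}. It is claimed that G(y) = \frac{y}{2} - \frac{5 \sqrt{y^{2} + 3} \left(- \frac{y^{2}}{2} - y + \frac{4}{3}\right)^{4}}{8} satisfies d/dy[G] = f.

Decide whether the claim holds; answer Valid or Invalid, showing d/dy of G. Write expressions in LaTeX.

d/dy[G] = \frac{- 3645 y^{9} - 25920 y^{8} - 47520 y^{7} + 9720 y^{6} + 43200 y^{5} + 56160 y^{4} + 221760 y^{3} - 188160 y^{2} - 250880 y + 5184 \sqrt{y^{2} + 3} + 184320}{10368 \sqrt{y^{2} + 3}}
d/dy[G] - f(y) = \frac{1}{2} != 0.

Invalid: d/dy[G] - f = \frac{1}{2}, which is not 0.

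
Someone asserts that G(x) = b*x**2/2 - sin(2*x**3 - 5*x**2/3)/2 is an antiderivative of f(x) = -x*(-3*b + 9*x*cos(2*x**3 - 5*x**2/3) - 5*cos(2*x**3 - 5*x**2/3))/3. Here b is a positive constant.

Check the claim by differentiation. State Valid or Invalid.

d/dx[G] = b*x - 3*x**2*cos(2*x**3 - 5*x**2/3) + 5*x*cos(2*x**3 - 5*x**2/3)/3
This equals f(x) exactly, so the claim holds.

Valid: G'(x) = f(x).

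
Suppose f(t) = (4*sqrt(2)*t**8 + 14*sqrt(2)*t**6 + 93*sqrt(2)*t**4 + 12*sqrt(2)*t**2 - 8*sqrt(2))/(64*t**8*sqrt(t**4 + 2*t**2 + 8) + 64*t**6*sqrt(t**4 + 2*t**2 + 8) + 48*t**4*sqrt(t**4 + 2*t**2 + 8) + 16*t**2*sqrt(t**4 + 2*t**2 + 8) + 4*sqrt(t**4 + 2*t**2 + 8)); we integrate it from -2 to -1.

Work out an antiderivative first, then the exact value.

For F(t) to be correct the identity F'(t) - f(t) = 0 must hold.
F(t) = -t*sqrt(t**4 + 2*t**2 + 8)/(8*sqrt(2)*t**4 + 4*sqrt(2)*t**2 + 2*sqrt(2)) is an antiderivative of f.
Check: d/dt[-t*sqrt(t**4 + 2*t**2 + 8)/(8*sqrt(2)*t**4 + 4*sqrt(2)*t**2 + 2*sqrt(2))] = (4*sqrt(2)*t**8 + 14*sqrt(2)*t**6 + 93*sqrt(2)*t**4 + 12*sqrt(2)*t**2 - 8*sqrt(2))/(64*t**8*sqrt(t**4 + 2*t**2 + 8) + 64*t**6*sqrt(t**4 + 2*t**2 + 8) + 48*t**4*sqrt(t**4 + 2*t**2 + 8) + 16*t**2*sqrt(t**4 + 2*t**2 + 8) + 4*sqrt(t**4 + 2*t**2 + 8)) = f(t).
F(-1) = sqrt(22)/28; F(-2) = 4/73.
Integral = F(-1) - F(-2) = -4/73 + sqrt(22)/28.

Antiderivative: F(t) = -t*sqrt(t**4 + 2*t**2 + 8)/(8*sqrt(2)*t**4 + 4*sqrt(2)*t**2 + 2*sqrt(2)); value = -4/73 + sqrt(22)/28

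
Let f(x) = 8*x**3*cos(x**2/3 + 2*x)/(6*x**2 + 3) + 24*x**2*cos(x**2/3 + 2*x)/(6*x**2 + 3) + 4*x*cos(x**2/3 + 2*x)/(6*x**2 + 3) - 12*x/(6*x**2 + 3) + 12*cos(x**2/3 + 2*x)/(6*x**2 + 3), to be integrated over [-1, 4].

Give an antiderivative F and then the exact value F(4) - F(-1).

Antiderivative: F(x) = -log(2*x**2 + 1) + 2*sin(x**2/3 + 2*x); value = -log(33) + log(3) + 2*sin(40/3) + 2*sin(5/3)

The integrand splits into summands that can be handled one at a time.
F(x) = -log(2*x**2 + 1) + 2*sin(x**2/3 + 2*x) is an antiderivative of f.
Check: d/dx[-log(2*x**2 + 1) + 2*sin(x**2/3 + 2*x)] = (8*x**3*cos(x**2/3 + 2*x) + 24*x**2*cos(x**2/3 + 2*x) + 4*x*cos(x**2/3 + 2*x) - 12*x + 12*cos(x**2/3 + 2*x))/(6*x**2 + 3), which equals f(x).
F(4) = -log(33) + 2*sin(40/3); F(-1) = -2*sin(5/3) - log(3).
Integral = F(4) - F(-1) = -log(33) + log(3) + 2*sin(40/3) + 2*sin(5/3).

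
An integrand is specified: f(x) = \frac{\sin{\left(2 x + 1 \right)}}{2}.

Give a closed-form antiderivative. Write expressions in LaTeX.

For F(x) to be correct the identity F'(x) - f(x) = 0 must hold.
Check: d/dx[- \frac{\cos{\left(2 x + 1 \right)}}{4}] = \frac{\sin{\left(2 x + 1 \right)}}{2} = f(x).

An antiderivative is F(x) = - \frac{\cos{\left(2 x + 1 \right)}}{4}.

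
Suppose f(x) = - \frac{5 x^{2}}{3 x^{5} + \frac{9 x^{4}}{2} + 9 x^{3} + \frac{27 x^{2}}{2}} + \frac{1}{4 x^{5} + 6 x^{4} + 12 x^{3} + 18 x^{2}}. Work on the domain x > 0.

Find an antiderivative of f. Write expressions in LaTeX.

The denominator factors as 6 x^{2} \left(2 x + 3\right) \left(x^{2} + 3\right); partial fractions split f into directly integrable pieces: \frac{2 x - 3}{6 \left(x^{2} + 3\right)} - \frac{16}{27 \left(2 x + 3\right)} - \frac{1}{27 x} + \frac{1}{18 x^{2}}.
Check: d/dx[- \frac{\log{\left(x \right)}}{27} - \frac{8 \log{\left(x + \frac{3}{2} \right)}}{27} + \frac{\log{\left(x^{2} + 3 \right)}}{6} - \frac{\sqrt{3} \operatorname{atan}{\left(\frac{\sqrt{3} x}{3} \right)}}{6} - \frac{1}{18 x}] = \frac{3 - 20 x^{2}}{12 x^{5} + 18 x^{4} + 36 x^{3} + 54 x^{2}}, which equals f(x).

An antiderivative is F(x) = - \frac{\log{\left(x \right)}}{27} - \frac{8 \log{\left(x + \frac{3}{2} \right)}}{27} + \frac{\log{\left(x^{2} + 3 \right)}}{6} - \frac{\sqrt{3} \operatorname{atan}{\left(\frac{\sqrt{3} x}{3} \right)}}{6} - \frac{1}{18 x}.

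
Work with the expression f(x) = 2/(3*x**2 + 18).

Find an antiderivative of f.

An antiderivative is F(x) = sqrt(6)*atan(sqrt(6)*x/6)/9.

Differentiate the proposed F(x) back; it has to land on f(x) exactly.
Check: d/dx[sqrt(6)*atan(sqrt(6)*x/6)/9] = 2/(3*x**2 + 18) = f(x).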